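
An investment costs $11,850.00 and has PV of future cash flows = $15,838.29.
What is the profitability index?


Formula: PI = PV(cash flows) / initial investment
Substituting: PI = $15,838.29 / $11,850.00
PI = 1.3366

1.3366


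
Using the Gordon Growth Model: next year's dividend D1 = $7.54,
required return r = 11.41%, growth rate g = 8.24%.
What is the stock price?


Formula: P = D1 / (r - g)
Spread: r - g = 0.1141 - 0.0824 = 0.0317
Substituting: P = $7.54 / 0.0317
P = $237.85

$237.85


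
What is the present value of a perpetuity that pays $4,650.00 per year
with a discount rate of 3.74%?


Formula: PV = C / r
Substituting: PV = $4,650.00 / 0.0374
PV = $124,331.55

$124,331.55


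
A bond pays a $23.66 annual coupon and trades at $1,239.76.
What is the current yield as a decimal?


Formula: Current yield = annual coupon / price
Substituting: CY = $23.66 / $1,239.76
CY = 0.019084

0.019084


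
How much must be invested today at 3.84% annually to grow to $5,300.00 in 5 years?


Formula: PV = FV / (1 + r)^n
Substituting: PV = $5,300.00 / (1 + 0.0384)^5
Discount factor: (1.0384)^5 = 1.207323
PV = $5,300.00 / 1.207323 = $4,389.88

$4,389.88


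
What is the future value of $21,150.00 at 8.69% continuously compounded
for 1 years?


Formula: FV = P * e^(r*t)
Exponent: r*t = 0.0869 * 1 = 0.0869
e^(0.0869) = 1.090788
FV = $21,150.00 * 1.090788 = $23,070.16

$23,070.16


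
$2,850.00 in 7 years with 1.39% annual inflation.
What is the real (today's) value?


Formula: Real value = nominal / (1 + inflation)^years
Price level: (1 + 0.0139)^7 = 1.101453
Real value = $2,850.00 / 1.101453 = $2,587.49

$2,587.49


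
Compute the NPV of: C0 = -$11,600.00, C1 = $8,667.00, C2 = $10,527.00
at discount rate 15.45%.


Formula: NPV = C0 + C1/(1+r) + C2/(1+r)^2
Discount C1: $8,667.00 / (1 + 0.1545) = $7,507.15
Discount C2: $10,527.00 / (1 + 0.1545)^2 = $7,897.99
NPV = -$11,600.00 + $7,507.15 + $7,897.99 = $3,805.14

$3,805.14


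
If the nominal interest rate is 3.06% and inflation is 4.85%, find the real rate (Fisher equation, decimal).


Formula: (1 + r_real) = (1 + r_nom) / (1 + inflation)
Substituting: (1 + r_real) = 1.0306 / 1.0485
(1 + r_real) = 0.982928
r_real = 0.982928 - 1 = -0.017072

-0.017072


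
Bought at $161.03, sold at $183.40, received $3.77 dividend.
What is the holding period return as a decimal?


Formula: HPR = (P1 - P0 + D) / P0
Gain: $183.40 - $161.03 + $3.77 = $26.14
HPR = $26.14 / $161.03 = 0.1623

0.1623


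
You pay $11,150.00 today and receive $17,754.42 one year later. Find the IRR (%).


Formula: IRR = C1/C0 - 1
Substituting: IRR = $17,754.42 / $11,150.00 - 1
Ratio: 1.592325 - 1 = 0.592325
IRR = 59.2325%

59.2325%


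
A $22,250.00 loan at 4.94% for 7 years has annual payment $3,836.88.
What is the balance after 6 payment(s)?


Formula: Balance = PV*(1+r)^k - PMT*((1+r)^k - 1)/r
Growth: (1 + 0.0494)^6 = 1.335508
Accumulated factor: ((1+r)^k - 1)/r = 6.791652
Balance = $22,250.00 * 1.335508 - $3,836.88 * 6.791652
Balance = $3,656.29

$3,656.29


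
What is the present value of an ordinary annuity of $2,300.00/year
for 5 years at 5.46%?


Formula: PV = PMT * (1 - (1+r)^(-n)) / r
Discount factor: (1 + 0.0546)^(-5) = 0.766586
Bracket: 1 - 0.766586 = 0.233414
PV = $2,300.00 * 0.233414 / 0.0546 = $9,832.44

$9,832.44


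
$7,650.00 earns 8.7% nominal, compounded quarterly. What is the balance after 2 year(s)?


Formula: FV = P * (1 + r/m)^(m*t)
Period rate: r/m = 0.087 / 4 = 0.02175
Total periods: m*t = 4 * 2 = 8
Growth factor: (1 + 0.02175)^8 = 1.187838
FV = $7,650.00 * 1.187838 = $9,086.96

$9,086.96


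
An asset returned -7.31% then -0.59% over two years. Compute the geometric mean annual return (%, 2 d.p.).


Formula: Geometric mean = ((1+r1)*(1+r2))^(1/2) - 1
Product: (1 + -0.0731) * (1 + -0.0059) = 0.9269 * 0.9941 = 0.921431
Square root: 0.921431^0.5 = 0.959912
Geometric mean = 0.959912 - 1 = -0.040088
As percentage: -4.01%

-4.01%


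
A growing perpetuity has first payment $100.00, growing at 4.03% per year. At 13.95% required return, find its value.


Formula: PV = C / (r - g)
Spread: r - g = 0.1395 - 0.0403 = 0.0992
Substituting: PV = $100.00 / 0.0992
PV = $1,008.06

$1,008.06


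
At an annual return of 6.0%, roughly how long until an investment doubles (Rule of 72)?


Formula: Years ≈ 72 / r
Substituting: Years ≈ 72 / 6.0
Years ≈ 12.0

12.0 years


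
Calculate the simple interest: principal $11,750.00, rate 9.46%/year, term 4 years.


Formula: I = P * r * t
Substituting: I = $11,750.00 * 0.0946 * 4
Step: I = $11,750.00 * 0.3784
I = $4,446.20

$4,446.20


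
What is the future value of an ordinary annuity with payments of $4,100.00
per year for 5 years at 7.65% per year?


Formula: FV = PMT * ((1+r)^n - 1) / r
Growth factor: (1 + 0.0765)^5 = 1.445673
Numerator: 1.445673 - 1 = 0.445673
FV = $4,100.00 * 0.445673 / 0.0765 = $23,885.76

$23,885.76


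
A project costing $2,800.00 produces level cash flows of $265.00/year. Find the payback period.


Formula: Payback = investment / annual cash flow
Substituting: Payback = $2,800.00 / $265.00
Payback = 10.566 years

10.566 years


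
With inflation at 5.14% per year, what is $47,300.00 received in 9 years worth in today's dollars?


Formula: Real value = nominal / (1 + inflation)^years
Price level: (1 + 0.0514)^9 = 1.570044
Real value = $47,300.00 / 1.570044 = $30,126.55

$30,126.55


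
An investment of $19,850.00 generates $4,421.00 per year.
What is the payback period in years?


Formula: Payback = investment / annual cash flow
Substituting: Payback = $19,850.00 / $4,421.00
Payback = 4.4899 years

4.4899 years


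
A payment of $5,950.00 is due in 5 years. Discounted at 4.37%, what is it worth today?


Formula: PV = FV / (1 + r)^n
Substituting: PV = $5,950.00 / (1 + 0.0437)^5
Discount factor: (1.0437)^5 = 1.23845
PV = $5,950.00 / 1.23845 = $4,804.39

$4,804.39


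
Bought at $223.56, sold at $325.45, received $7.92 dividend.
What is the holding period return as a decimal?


Formula: HPR = (P1 - P0 + D) / P0
Gain: $325.45 - $223.56 + $7.92 = $109.81
HPR = $109.81 / $223.56 = 0.4912

0.4912


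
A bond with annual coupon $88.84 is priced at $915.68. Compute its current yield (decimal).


Formula: Current yield = annual coupon / price
Substituting: CY = $88.84 / $915.68
CY = 0.097021

0.097021


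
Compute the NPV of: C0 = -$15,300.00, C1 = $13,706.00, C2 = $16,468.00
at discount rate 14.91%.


Formula: NPV = C0 + C1/(1+r) + C2/(1+r)^2
Discount C1: $13,706.00 / (1 + 0.1491) = $11,927.60
Discount C2: $16,468.00 / (1 + 0.1491)^2 = $12,471.69
NPV = -$15,300.00 + $11,927.60 + $12,471.69 = $9,099.28

$9,099.28


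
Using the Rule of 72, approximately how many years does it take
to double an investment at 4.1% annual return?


Formula: Years ≈ 72 / r
Substituting: Years ≈ 72 / 4.1
Years ≈ 17.6

17.6 years


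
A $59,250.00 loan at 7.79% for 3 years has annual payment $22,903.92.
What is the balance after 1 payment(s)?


Formula: Balance = PV*(1+r)^k - PMT*((1+r)^k - 1)/r
Growth: (1 + 0.0779)^1 = 1.0779
Accumulated factor: ((1+r)^k - 1)/r = 1.0
Balance = $59,250.00 * 1.0779 - $22,903.92 * 1.0
Balance = $40,961.66

$40,961.66


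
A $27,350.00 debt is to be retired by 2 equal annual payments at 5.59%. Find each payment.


Formula: PMT = PV * r / (1 - (1+r)^(-n))
Denominator: 1 - (1 + 0.0559)^(-2) = 0.103079
Numerator: $27,350.00 * 0.0559 = 1528.865
PMT = 1528.865 / 0.103079 = $14,832.04

$14,832.04


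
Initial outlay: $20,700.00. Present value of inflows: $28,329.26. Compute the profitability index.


Formula: PI = PV(cash flows) / initial investment
Substituting: PI = $28,329.26 / $20,700.00
PI = 1.3686

1.3686


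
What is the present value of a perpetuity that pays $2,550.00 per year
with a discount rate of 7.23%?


Formula: PV = C / r
Substituting: PV = $2,550.00 / 0.0723
PV = $35,269.71

$35,269.71


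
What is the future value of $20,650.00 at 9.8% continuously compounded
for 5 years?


Formula: FV = P * e^(r*t)
Exponent: r*t = 0.098 * 5 = 0.49
e^(0.49) = 1.632316
FV = $20,650.00 * 1.632316 = $33,707.33

$33,707.33


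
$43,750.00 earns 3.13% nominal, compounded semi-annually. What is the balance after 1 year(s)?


Formula: FV = P * (1 + r/m)^(m*t)
Period rate: r/m = 0.0313 / 2 = 0.01565
Total periods: m*t = 2 * 1 = 2
Growth factor: (1 + 0.01565)^2 = 1.031545
FV = $43,750.00 * 1.031545 = $45,130.09

$45,130.09


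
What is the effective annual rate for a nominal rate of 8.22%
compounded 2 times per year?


Formula: EAR = (1 + r/m)^m - 1
Period rate: r/m = 0.0822 / 2 = 0.0411
Compounding: (1 + 0.0411)^2 = 1.083889
EAR = 1.083889 - 1 = 0.083889

0.083889


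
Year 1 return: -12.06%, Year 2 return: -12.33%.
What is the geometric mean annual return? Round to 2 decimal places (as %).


Formula: Geometric mean = ((1+r1)*(1+r2))^(1/2) - 1
Product: (1 + -0.1206) * (1 + -0.1233) = 0.8794 * 0.8767 = 0.77097
Square root: 0.77097^0.5 = 0.878049
Geometric mean = 0.878049 - 1 = -0.121951
As percentage: -12.20%

-12.20%


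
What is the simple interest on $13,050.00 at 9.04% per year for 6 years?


Formula: I = P * r * t
Substituting: I = $13,050.00 * 0.0904 * 6
Step: I = $13,050.00 * 0.5424
I = $7,078.32

$7,078.32


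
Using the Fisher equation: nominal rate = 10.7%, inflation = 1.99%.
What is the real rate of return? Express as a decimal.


Formula: (1 + r_real) = (1 + r_nom) / (1 + inflation)
Substituting: (1 + r_real) = 1.107 / 1.0199
(1 + r_real) = 1.085401
r_real = 1.085401 - 1 = 0.085401

0.085401


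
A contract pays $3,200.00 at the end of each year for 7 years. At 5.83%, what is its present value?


Formula: PV = PMT * (1 - (1+r)^(-n)) / r
Discount factor: (1 + 0.0583)^(-7) = 0.672571
Bracket: 1 - 0.672571 = 0.327429
PV = $3,200.00 * 0.327429 / 0.0583 = $17,972.06

$17,972.06


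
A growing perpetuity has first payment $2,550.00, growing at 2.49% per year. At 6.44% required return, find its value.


Formula: PV = C / (r - g)
Spread: r - g = 0.0644 - 0.0249 = 0.0395
Substituting: PV = $2,550.00 / 0.0395
PV = $64,556.96

$64,556.96


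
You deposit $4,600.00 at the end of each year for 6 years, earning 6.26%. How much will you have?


Formula: FV = PMT * ((1+r)^n - 1) / r
Growth factor: (1 + 0.0626)^6 = 1.439524
Numerator: 1.439524 - 1 = 0.439524
FV = $4,600.00 * 0.439524 / 0.0626 = $32,297.28

$32,297.28


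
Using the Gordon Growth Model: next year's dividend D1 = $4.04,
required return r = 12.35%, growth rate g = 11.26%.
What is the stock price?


Formula: P = D1 / (r - g)
Spread: r - g = 0.1235 - 0.1126 = 0.0109
Substituting: P = $4.04 / 0.0109
P = $370.64

$370.64


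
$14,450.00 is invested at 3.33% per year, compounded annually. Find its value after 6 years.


Formula: FV = P * (1 + r)^n
Substituting: FV = $14,450.00 * (1 + 0.0333)^6
Growth factor: (1.0333)^6 = 1.217191
FV = $14,450.00 * 1.217191 = $17,588.40

$17,588.40


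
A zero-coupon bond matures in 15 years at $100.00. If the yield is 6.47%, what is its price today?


Formula: Price = FV / (1 + r)^n
Substituting: Price = $100.00 / (1 + 0.0647)^15
Discount factor: (1.0647)^15 = 2.560995
Price = $100.00 / 2.560995 = $39.05

$39.05


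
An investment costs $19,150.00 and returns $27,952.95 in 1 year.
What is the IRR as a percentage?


Formula: IRR = C1/C0 - 1
Substituting: IRR = $27,952.95 / $19,150.00 - 1
Ratio: 1.459684 - 1 = 0.459684
IRR = 45.9684%

45.9684%


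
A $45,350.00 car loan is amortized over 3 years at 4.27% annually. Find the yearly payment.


Formula: PMT = PV * r / (1 - (1+r)^(-n))
Denominator: 1 - (1 + 0.0427)^(-3) = 0.117892
Numerator: $45,350.00 * 0.0427 = 1936.445
PMT = 1936.445 / 0.117892 = $16,425.62

$16,425.62


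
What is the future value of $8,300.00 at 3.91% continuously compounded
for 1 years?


Formula: FV = P * e^(r*t)
Exponent: r*t = 0.0391 * 1 = 0.0391
e^(0.0391) = 1.039874
FV = $8,300.00 * 1.039874 = $8,630.96

$8,630.96


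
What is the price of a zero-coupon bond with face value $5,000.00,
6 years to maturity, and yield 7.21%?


Formula: Price = FV / (1 + r)^n
Substituting: Price = $5,000.00 / (1 + 0.0721)^6
Discount factor: (1.0721)^6 = 1.518489
Price = $5,000.00 / 1.518489 = $3,292.75

$3,292.75


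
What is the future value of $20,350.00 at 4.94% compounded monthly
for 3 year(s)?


Formula: FV = P * (1 + r/m)^(m*t)
Period rate: r/m = 0.0494 / 12 = 0.004117
Total periods: m*t = 12 * 3 = 36
Growth factor: (1 + 0.004117)^36 = 1.159392
FV = $20,350.00 * 1.159392 = $23,593.63

$23,593.63


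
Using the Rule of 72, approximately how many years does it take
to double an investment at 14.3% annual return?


Formula: Years ≈ 72 / r
Substituting: Years ≈ 72 / 14.3
Years ≈ 5.0

5.0 years


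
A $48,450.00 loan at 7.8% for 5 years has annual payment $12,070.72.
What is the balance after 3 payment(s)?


Formula: Balance = PV*(1+r)^k - PMT*((1+r)^k - 1)/r
Growth: (1 + 0.078)^3 = 1.252727
Accumulated factor: ((1+r)^k - 1)/r = 3.240084
Balance = $48,450.00 * 1.252727 - $12,070.72 * 3.240084
Balance = $21,584.45

$21,584.45


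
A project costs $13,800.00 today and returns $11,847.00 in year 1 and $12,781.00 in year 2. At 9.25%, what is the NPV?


Formula: NPV = C0 + C1/(1+r) + C2/(1+r)^2
Discount C1: $11,847.00 / (1 + 0.0925) = $10,843.94
Discount C2: $12,781.00 / (1 + 0.0925)^2 = $10,708.33
NPV = -$13,800.00 + $10,843.94 + $10,708.33 = $7,752.27

$7,752.27


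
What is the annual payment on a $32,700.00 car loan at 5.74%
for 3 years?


Formula: PMT = PV * r / (1 - (1+r)^(-n))
Denominator: 1 - (1 + 0.0574)^(-3) = 0.154172
Numerator: $32,700.00 * 0.0574 = 1876.98
PMT = 1876.98 / 0.154172 = $12,174.59

$12,174.59


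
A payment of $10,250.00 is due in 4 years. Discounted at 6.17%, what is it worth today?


Formula: PV = FV / (1 + r)^n
Substituting: PV = $10,250.00 / (1 + 0.0617)^4
Discount factor: (1.0617)^4 = 1.270595
PV = $10,250.00 / 1.270595 = $8,067.08

$8,067.08


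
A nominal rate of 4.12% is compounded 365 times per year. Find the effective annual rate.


Formula: EAR = (1 + r/m)^m - 1
Period rate: r/m = 0.0412 / 365 = 0.000113
Compounding: (1 + 0.000113)^365 = 1.042058
EAR = 1.042058 - 1 = 0.042058

0.042058


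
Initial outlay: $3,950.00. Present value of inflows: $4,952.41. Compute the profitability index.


Formula: PI = PV(cash flows) / initial investment
Substituting: PI = $4,952.41 / $3,950.00
PI = 1.2538

1.2538


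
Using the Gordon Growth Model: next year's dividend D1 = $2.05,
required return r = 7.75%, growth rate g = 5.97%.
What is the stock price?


Formula: P = D1 / (r - g)
Spread: r - g = 0.0775 - 0.0597 = 0.0178
Substituting: P = $2.05 / 0.0178
P = $115.17

$115.17


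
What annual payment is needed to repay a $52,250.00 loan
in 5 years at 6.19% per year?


Formula: PMT = PV * r / (1 - (1+r)^(-n))
Denominator: 1 - (1 + 0.0619)^(-5) = 0.259403
Numerator: $52,250.00 * 0.0619 = 3234.275
PMT = 3234.275 / 0.259403 = $12,468.14

$12,468.14


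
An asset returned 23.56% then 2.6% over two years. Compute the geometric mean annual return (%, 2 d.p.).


Formula: Geometric mean = ((1+r1)*(1+r2))^(1/2) - 1
Product: (1 + 0.2356) * (1 + 0.026) = 1.2356 * 1.026 = 1.267726
Square root: 1.267726^0.5 = 1.125933
Geometric mean = 1.125933 - 1 = 0.125933
As percentage: 12.59%

12.59%


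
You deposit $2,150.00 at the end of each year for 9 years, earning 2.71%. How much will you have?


Formula: FV = PMT * ((1+r)^n - 1) / r
Growth factor: (1 + 0.0271)^9 = 1.27208
Numerator: 1.27208 - 1 = 0.27208
FV = $2,150.00 * 0.27208 / 0.0271 = $21,585.71

$21,585.71


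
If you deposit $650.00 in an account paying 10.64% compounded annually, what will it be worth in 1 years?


Formula: FV = P * (1 + r)^n
Substituting: FV = $650.00 * (1 + 0.1064)^1
Growth factor: (1.1064)^1 = 1.1064
FV = $650.00 * 1.1064 = $719.16

$719.16


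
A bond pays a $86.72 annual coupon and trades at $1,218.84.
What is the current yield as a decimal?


Formula: Current yield = annual coupon / price
Substituting: CY = $86.72 / $1,218.84
CY = 0.07115

0.07115


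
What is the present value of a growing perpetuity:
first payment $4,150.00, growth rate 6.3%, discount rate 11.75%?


Formula: PV = C / (r - g)
Spread: r - g = 0.1175 - 0.063 = 0.0545
Substituting: PV = $4,150.00 / 0.0545
PV = $76,146.79

$76,146.79


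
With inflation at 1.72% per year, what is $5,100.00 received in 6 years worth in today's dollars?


Formula: Real value = nominal / (1 + inflation)^years
Price level: (1 + 0.0172)^6 = 1.107741
Real value = $5,100.00 / 1.107741 = $4,603.97

$4,603.97


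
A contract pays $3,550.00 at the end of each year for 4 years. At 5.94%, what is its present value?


Formula: PV = PMT * (1 - (1+r)^(-n)) / r
Discount factor: (1 + 0.0594)^(-4) = 0.79389
Bracket: 1 - 0.79389 = 0.20611
PV = $3,550.00 * 0.20611 / 0.0594 = $12,318.04

$12,318.04


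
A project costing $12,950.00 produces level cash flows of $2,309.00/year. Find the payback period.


Formula: Payback = investment / annual cash flow
Substituting: Payback = $12,950.00 / $2,309.00
Payback = 5.6085 years

5.6085 years


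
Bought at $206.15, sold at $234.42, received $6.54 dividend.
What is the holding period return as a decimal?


Formula: HPR = (P1 - P0 + D) / P0
Gain: $234.42 - $206.15 + $6.54 = $34.81
HPR = $34.81 / $206.15 = 0.1689

0.1689


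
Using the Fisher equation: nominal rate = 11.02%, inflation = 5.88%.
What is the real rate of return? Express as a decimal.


Formula: (1 + r_real) = (1 + r_nom) / (1 + inflation)
Substituting: (1 + r_real) = 1.1102 / 1.0588
(1 + r_real) = 1.048546
r_real = 1.048546 - 1 = 0.048546

0.048546


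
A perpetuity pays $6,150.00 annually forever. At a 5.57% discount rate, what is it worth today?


Formula: PV = C / r
Substituting: PV = $6,150.00 / 0.0557
PV = $110,412.93

$110,412.93


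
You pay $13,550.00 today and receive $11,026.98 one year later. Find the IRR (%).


Formula: IRR = C1/C0 - 1
Substituting: IRR = $11,026.98 / $13,550.00 - 1
Ratio: 0.813799 - 1 = -0.186201
IRR = -18.6201%

-18.6201%


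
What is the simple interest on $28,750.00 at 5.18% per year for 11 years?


Formula: I = P * r * t
Substituting: I = $28,750.00 * 0.0518 * 11
Step: I = $28,750.00 * 0.5698
I = $16,381.75

$16,381.75


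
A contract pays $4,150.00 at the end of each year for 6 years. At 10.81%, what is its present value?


Formula: PV = PMT * (1 - (1+r)^(-n)) / r
Discount factor: (1 + 0.1081)^(-6) = 0.540165
Bracket: 1 - 0.540165 = 0.459835
PV = $4,150.00 * 0.459835 / 0.1081 = $17,653.25

$17,653.25


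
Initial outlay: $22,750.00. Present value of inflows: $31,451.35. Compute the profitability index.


Formula: PI = PV(cash flows) / initial investment
Substituting: PI = $31,451.35 / $22,750.00
PI = 1.3825

1.3825


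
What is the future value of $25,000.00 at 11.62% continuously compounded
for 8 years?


Formula: FV = P * e^(r*t)
Exponent: r*t = 0.1162 * 8 = 0.9296
e^(0.9296) = 2.533496
FV = $25,000.00 * 2.533496 = $63,337.39

$63,337.39


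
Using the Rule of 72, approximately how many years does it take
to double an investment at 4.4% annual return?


Formula: Years ≈ 72 / r
Substituting: Years ≈ 72 / 4.4
Years ≈ 16.4

16.4 years


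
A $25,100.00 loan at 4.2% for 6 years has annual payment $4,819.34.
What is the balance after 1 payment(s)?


Formula: Balance = PV*(1+r)^k - PMT*((1+r)^k - 1)/r
Growth: (1 + 0.042)^1 = 1.042
Accumulated factor: ((1+r)^k - 1)/r = 1.0
Balance = $25,100.00 * 1.042 - $4,819.34 * 1.0
Balance = $21,334.86

$21,334.86


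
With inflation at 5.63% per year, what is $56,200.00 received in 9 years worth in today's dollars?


Formula: Real value = nominal / (1 + inflation)^years
Price level: (1 + 0.0563)^9 = 1.637139
Real value = $56,200.00 / 1.637139 = $34,328.18

$34,328.18


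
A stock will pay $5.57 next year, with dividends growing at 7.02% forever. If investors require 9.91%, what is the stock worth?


Formula: P = D1 / (r - g)
Spread: r - g = 0.0991 - 0.0702 = 0.0289
Substituting: P = $5.57 / 0.0289
P = $192.73

$192.73


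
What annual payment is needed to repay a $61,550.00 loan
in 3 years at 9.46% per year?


Formula: PMT = PV * r / (1 - (1+r)^(-n))
Denominator: 1 - (1 + 0.0946)^(-3) = 0.237511
Numerator: $61,550.00 * 0.0946 = 5822.63
PMT = 5822.63 / 0.237511 = $24,515.22

$24,515.22


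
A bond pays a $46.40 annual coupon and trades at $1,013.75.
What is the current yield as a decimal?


Formula: Current yield = annual coupon / price
Substituting: CY = $46.40 / $1,013.75
CY = 0.045771

0.045771


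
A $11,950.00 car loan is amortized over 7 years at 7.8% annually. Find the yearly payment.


Formula: PMT = PV * r / (1 - (1+r)^(-n))
Denominator: 1 - (1 + 0.078)^(-7) = 0.408889
Numerator: $11,950.00 * 0.078 = 932.1
PMT = 932.1 / 0.408889 = $2,279.59

$2,279.59


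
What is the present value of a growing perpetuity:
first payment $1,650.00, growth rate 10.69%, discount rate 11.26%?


Formula: PV = C / (r - g)
Spread: r - g = 0.1126 - 0.1069 = 0.0057
Substituting: PV = $1,650.00 / 0.0057
PV = $289,473.68

$289,473.68


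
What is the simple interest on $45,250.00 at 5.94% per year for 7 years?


Formula: I = P * r * t
Substituting: I = $45,250.00 * 0.0594 * 7
Step: I = $45,250.00 * 0.4158
I = $18,814.95

$18,814.95


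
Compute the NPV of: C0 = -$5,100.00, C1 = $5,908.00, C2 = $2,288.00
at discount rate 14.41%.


Formula: NPV = C0 + C1/(1+r) + C2/(1+r)^2
Discount C1: $5,908.00 / (1 + 0.1441) = $5,163.88
Discount C2: $2,288.00 / (1 + 0.1441)^2 = $1,747.95
NPV = -$5,100.00 + $5,163.88 + $1,747.95 = $1,811.83

$1,811.83


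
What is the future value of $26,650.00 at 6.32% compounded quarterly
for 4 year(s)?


Formula: FV = P * (1 + r/m)^(m*t)
Period rate: r/m = 0.0632 / 4 = 0.0158
Total periods: m*t = 4 * 4 = 16
Growth factor: (1 + 0.0158)^16 = 1.285083
FV = $26,650.00 * 1.285083 = $34,247.47

$34,247.47


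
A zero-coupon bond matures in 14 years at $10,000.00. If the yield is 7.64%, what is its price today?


Formula: Price = FV / (1 + r)^n
Substituting: Price = $10,000.00 / (1 + 0.0764)^14
Discount factor: (1.0764)^14 = 2.803055
Price = $10,000.00 / 2.803055 = $3,567.54

$3,567.54


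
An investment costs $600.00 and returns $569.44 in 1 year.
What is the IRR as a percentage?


Formula: IRR = C1/C0 - 1
Substituting: IRR = $569.44 / $600.00 - 1
Ratio: 0.949067 - 1 = -0.050933
IRR = -5.0933%

-5.0933%


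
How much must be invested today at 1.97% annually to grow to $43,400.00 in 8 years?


Formula: PV = FV / (1 + r)^n
Substituting: PV = $43,400.00 / (1 + 0.0197)^8
Discount factor: (1.0197)^8 = 1.168905
PV = $43,400.00 / 1.168905 = $37,128.75

$37,128.75


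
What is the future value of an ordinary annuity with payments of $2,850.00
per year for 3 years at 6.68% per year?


Formula: FV = PMT * ((1+r)^n - 1) / r
Growth factor: (1 + 0.0668)^3 = 1.214085
Numerator: 1.214085 - 1 = 0.214085
FV = $2,850.00 * 0.214085 / 0.0668 = $9,133.86

$9,133.86


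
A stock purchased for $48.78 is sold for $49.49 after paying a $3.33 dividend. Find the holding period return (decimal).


Formula: HPR = (P1 - P0 + D) / P0
Gain: $49.49 - $48.78 + $3.33 = $4.04
HPR = $4.04 / $48.78 = 0.0828

0.0828


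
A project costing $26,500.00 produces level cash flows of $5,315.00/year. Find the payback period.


Formula: Payback = investment / annual cash flow
Substituting: Payback = $26,500.00 / $5,315.00
Payback = 4.9859 years

4.9859 years


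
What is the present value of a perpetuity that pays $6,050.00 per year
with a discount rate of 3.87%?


Formula: PV = C / r
Substituting: PV = $6,050.00 / 0.0387
PV = $156,330.75

$156,330.75


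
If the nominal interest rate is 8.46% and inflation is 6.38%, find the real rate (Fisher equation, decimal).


Formula: (1 + r_real) = (1 + r_nom) / (1 + inflation)
Substituting: (1 + r_real) = 1.0846 / 1.0638
(1 + r_real) = 1.019553
r_real = 1.019553 - 1 = 0.019553

0.019553


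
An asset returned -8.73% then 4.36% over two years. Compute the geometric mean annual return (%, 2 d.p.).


Formula: Geometric mean = ((1+r1)*(1+r2))^(1/2) - 1
Product: (1 + -0.0873) * (1 + 0.0436) = 0.9127 * 1.0436 = 0.952494
Square root: 0.952494^0.5 = 0.975958
Geometric mean = 0.975958 - 1 = -0.024042
As percentage: -2.40%

-2.40%


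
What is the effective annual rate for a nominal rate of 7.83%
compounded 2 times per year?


Formula: EAR = (1 + r/m)^m - 1
Period rate: r/m = 0.0783 / 2 = 0.03915
Compounding: (1 + 0.03915)^2 = 1.079833
EAR = 1.079833 - 1 = 0.079833

0.079833


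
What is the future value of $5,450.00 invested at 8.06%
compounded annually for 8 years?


Formula: FV = P * (1 + r)^n
Substituting: FV = $5,450.00 * (1 + 0.0806)^8
Growth factor: (1.0806)^8 = 1.859173
FV = $5,450.00 * 1.859173 = $10,132.49

$10,132.49


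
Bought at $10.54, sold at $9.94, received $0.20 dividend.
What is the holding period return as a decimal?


Formula: HPR = (P1 - P0 + D) / P0
Gain: $9.94 - $10.54 + $0.20 = -$0.40
HPR = -$0.40 / $10.54 = -0.038

-0.038


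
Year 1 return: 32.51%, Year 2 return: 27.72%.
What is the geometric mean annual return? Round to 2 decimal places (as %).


Formula: Geometric mean = ((1+r1)*(1+r2))^(1/2) - 1
Product: (1 + 0.3251) * (1 + 0.2772) = 1.3251 * 1.2772 = 1.692418
Square root: 1.692418^0.5 = 1.30093
Geometric mean = 1.30093 - 1 = 0.30093
As percentage: 30.09%

30.09%


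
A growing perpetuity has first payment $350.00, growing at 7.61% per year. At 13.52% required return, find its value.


Formula: PV = C / (r - g)
Spread: r - g = 0.1352 - 0.0761 = 0.0591
Substituting: PV = $350.00 / 0.0591
PV = $5,922.17

$5,922.17


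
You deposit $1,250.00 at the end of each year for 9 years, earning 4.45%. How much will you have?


Formula: FV = PMT * ((1+r)^n - 1) / r
Growth factor: (1 + 0.0445)^9 = 1.479708
Numerator: 1.479708 - 1 = 0.479708
FV = $1,250.00 * 0.479708 / 0.0445 = $13,474.94

$13,474.94


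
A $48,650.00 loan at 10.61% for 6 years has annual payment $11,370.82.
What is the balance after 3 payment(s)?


Formula: Balance = PV*(1+r)^k - PMT*((1+r)^k - 1)/r
Growth: (1 + 0.1061)^3 = 1.353266
Accumulated factor: ((1+r)^k - 1)/r = 3.329557
Balance = $48,650.00 * 1.353266 - $11,370.82 * 3.329557
Balance = $27,976.60

$27,976.60


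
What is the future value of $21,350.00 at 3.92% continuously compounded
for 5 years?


Formula: FV = P * e^(r*t)
Exponent: r*t = 0.0392 * 5 = 0.196
e^(0.196) = 1.216527
FV = $21,350.00 * 1.216527 = $25,972.85

$25,972.85


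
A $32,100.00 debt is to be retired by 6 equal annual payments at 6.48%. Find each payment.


Formula: PMT = PV * r / (1 - (1+r)^(-n))
Denominator: 1 - (1 + 0.0648)^(-6) = 0.313893
Numerator: $32,100.00 * 0.0648 = 2080.08
PMT = 2080.08 / 0.313893 = $6,626.71

$6,626.71


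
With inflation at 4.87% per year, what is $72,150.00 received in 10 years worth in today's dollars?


Formula: Real value = nominal / (1 + inflation)^years
Price level: (1 + 0.0487)^10 = 1.608839
Real value = $72,150.00 / 1.608839 = $44,845.99

$44,845.99


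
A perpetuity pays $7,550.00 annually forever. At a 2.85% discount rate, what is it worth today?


Formula: PV = C / r
Substituting: PV = $7,550.00 / 0.0285
PV = $264,912.28

$264,912.28


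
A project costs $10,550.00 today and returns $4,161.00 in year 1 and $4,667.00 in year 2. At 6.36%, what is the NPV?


Formula: NPV = C0 + C1/(1+r) + C2/(1+r)^2
Discount C1: $4,161.00 / (1 + 0.0636) = $3,912.19
Discount C2: $4,667.00 / (1 + 0.0636)^2 = $4,125.54
NPV = -$10,550.00 + $3,912.19 + $4,125.54 = -$2,512.27

-$2,512.27


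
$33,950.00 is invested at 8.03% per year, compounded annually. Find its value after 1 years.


Formula: FV = P * (1 + r)^n
Substituting: FV = $33,950.00 * (1 + 0.0803)^1
Growth factor: (1.0803)^1 = 1.0803
FV = $33,950.00 * 1.0803 = $36,676.19

$36,676.19


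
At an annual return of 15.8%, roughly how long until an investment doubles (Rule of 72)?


Formula: Years ≈ 72 / r
Substituting: Years ≈ 72 / 15.8
Years ≈ 4.6

4.6 years


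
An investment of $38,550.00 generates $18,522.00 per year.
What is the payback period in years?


Formula: Payback = investment / annual cash flow
Substituting: Payback = $38,550.00 / $18,522.00
Payback = 2.0813 years

2.0813 years


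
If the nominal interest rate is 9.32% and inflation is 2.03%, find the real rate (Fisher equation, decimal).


Formula: (1 + r_real) = (1 + r_nom) / (1 + inflation)
Substituting: (1 + r_real) = 1.0932 / 1.0203
(1 + r_real) = 1.07145
r_real = 1.07145 - 1 = 0.07145

0.07145


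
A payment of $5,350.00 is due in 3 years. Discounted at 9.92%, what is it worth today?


Formula: PV = FV / (1 + r)^n
Substituting: PV = $5,350.00 / (1 + 0.0992)^3
Discount factor: (1.0992)^3 = 1.328098
PV = $5,350.00 / 1.328098 = $4,028.32

$4,028.32


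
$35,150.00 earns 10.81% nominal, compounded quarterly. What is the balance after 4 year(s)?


Formula: FV = P * (1 + r/m)^(m*t)
Period rate: r/m = 0.1081 / 4 = 0.027025
Total periods: m*t = 4 * 4 = 16
Growth factor: (1 + 0.027025)^16 = 1.532132
FV = $35,150.00 * 1.532132 = $53,854.45

$53,854.45


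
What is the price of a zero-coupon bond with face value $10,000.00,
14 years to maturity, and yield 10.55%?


Formula: Price = FV / (1 + r)^n
Substituting: Price = $10,000.00 / (1 + 0.1055)^14
Discount factor: (1.1055)^14 = 4.072138
Price = $10,000.00 / 4.072138 = $2,455.71

$2,455.71


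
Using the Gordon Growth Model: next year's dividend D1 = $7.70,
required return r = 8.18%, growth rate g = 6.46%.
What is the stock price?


Formula: P = D1 / (r - g)
Spread: r - g = 0.0818 - 0.0646 = 0.0172
Substituting: P = $7.70 / 0.0172
P = $447.67

$447.67


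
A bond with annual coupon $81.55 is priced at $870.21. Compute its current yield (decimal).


Formula: Current yield = annual coupon / price
Substituting: CY = $81.55 / $870.21
CY = 0.093713

0.093713


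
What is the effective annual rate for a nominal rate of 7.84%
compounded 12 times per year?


Formula: EAR = (1 + r/m)^m - 1
Period rate: r/m = 0.0784 / 12 = 0.006533
Compounding: (1 + 0.006533)^12 = 1.081279
EAR = 1.081279 - 1 = 0.081279

0.081279


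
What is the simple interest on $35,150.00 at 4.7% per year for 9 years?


Formula: I = P * r * t
Substituting: I = $35,150.00 * 0.047 * 9
Step: I = $35,150.00 * 0.423
I = $14,868.45

$14,868.45


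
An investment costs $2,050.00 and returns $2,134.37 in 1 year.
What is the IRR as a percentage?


Formula: IRR = C1/C0 - 1
Substituting: IRR = $2,134.37 / $2,050.00 - 1
Ratio: 1.041156 - 1 = 0.041156
IRR = 4.1156%

4.1156%


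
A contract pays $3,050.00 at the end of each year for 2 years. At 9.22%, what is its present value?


Formula: PV = PMT * (1 - (1+r)^(-n)) / r
Discount factor: (1 + 0.0922)^(-2) = 0.838293
Bracket: 1 - 0.838293 = 0.161707
PV = $3,050.00 * 0.161707 / 0.0922 = $5,349.32

$5,349.32


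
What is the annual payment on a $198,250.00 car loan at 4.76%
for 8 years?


Formula: PMT = PV * r / (1 - (1+r)^(-n))
Denominator: 1 - (1 + 0.0476)^(-8) = 0.310656
Numerator: $198,250.00 * 0.0476 = 9436.7
PMT = 9436.7 / 0.310656 = $30,376.70

$30,376.70


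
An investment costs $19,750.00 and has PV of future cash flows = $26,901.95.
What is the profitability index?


Formula: PI = PV(cash flows) / initial investment
Substituting: PI = $26,901.95 / $19,750.00
PI = 1.3621

1.3621


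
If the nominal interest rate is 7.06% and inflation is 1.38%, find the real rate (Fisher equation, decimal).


Formula: (1 + r_real) = (1 + r_nom) / (1 + inflation)
Substituting: (1 + r_real) = 1.0706 / 1.0138
(1 + r_real) = 1.056027
r_real = 1.056027 - 1 = 0.056027

0.056027


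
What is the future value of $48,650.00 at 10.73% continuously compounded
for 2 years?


Formula: FV = P * e^(r*t)
Exponent: r*t = 0.1073 * 2 = 0.2146
e^(0.2146) = 1.239366
FV = $48,650.00 * 1.239366 = $60,295.16

$60,295.16


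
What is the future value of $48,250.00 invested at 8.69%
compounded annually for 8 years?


Formula: FV = P * (1 + r)^n
Substituting: FV = $48,250.00 * (1 + 0.0869)^8
Growth factor: (1.0869)^8 = 1.947676
FV = $48,250.00 * 1.947676 = $93,975.37

$93,975.37


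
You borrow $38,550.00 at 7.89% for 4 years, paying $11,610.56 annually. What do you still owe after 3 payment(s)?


Formula: Balance = PV*(1+r)^k - PMT*((1+r)^k - 1)/r
Growth: (1 + 0.0789)^3 = 1.255867
Accumulated factor: ((1+r)^k - 1)/r = 3.242925
Balance = $38,550.00 * 1.255867 - $11,610.56 * 3.242925
Balance = $10,761.49

$10,761.49


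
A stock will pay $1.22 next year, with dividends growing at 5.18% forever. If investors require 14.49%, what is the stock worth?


Formula: P = D1 / (r - g)
Spread: r - g = 0.1449 - 0.0518 = 0.0931
Substituting: P = $1.22 / 0.0931
P = $13.10

$13.10


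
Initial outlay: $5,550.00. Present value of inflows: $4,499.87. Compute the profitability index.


Formula: PI = PV(cash flows) / initial investment
Substituting: PI = $4,499.87 / $5,550.00
PI = 0.8108

0.8108


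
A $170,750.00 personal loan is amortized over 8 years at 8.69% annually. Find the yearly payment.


Formula: PMT = PV * r / (1 - (1+r)^(-n))
Denominator: 1 - (1 + 0.0869)^(-8) = 0.486568
Numerator: $170,750.00 * 0.0869 = 14838.175
PMT = 14838.175 / 0.486568 = $30,495.61

$30,495.61


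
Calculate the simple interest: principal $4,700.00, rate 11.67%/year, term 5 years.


Formula: I = P * r * t
Substituting: I = $4,700.00 * 0.1167 * 5
Step: I = $4,700.00 * 0.5835
I = $2,742.45

$2,742.45


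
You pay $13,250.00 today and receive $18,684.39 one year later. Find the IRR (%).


Formula: IRR = C1/C0 - 1
Substituting: IRR = $18,684.39 / $13,250.00 - 1
Ratio: 1.410143 - 1 = 0.410143
IRR = 41.0143%

41.0143%


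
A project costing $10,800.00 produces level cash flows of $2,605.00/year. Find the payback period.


Formula: Payback = investment / annual cash flow
Substituting: Payback = $10,800.00 / $2,605.00
Payback = 4.1459 years

4.1459 years


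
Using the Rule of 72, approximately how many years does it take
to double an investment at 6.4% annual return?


Formula: Years ≈ 72 / r
Substituting: Years ≈ 72 / 6.4
Years ≈ 11.2

11.2 years


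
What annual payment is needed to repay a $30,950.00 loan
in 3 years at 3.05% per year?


Formula: PMT = PV * r / (1 - (1+r)^(-n))
Denominator: 1 - (1 + 0.0305)^(-3) = 0.08619
Numerator: $30,950.00 * 0.0305 = 943.975
PMT = 943.975 / 0.08619 = $10,952.28

$10,952.28


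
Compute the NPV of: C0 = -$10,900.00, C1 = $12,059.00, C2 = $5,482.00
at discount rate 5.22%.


Formula: NPV = C0 + C1/(1+r) + C2/(1+r)^2
Discount C1: $12,059.00 / (1 + 0.0522) = $11,460.75
Discount C2: $5,482.00 / (1 + 0.0522)^2 = $4,951.56
NPV = -$10,900.00 + $11,460.75 + $4,951.56 = $5,512.31

$5,512.31


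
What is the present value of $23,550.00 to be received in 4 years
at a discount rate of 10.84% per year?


Formula: PV = FV / (1 + r)^n
Substituting: PV = $23,550.00 / (1 + 0.1084)^4
Discount factor: (1.1084)^4 = 1.509336
PV = $23,550.00 / 1.509336 = $15,602.88

$15,602.88


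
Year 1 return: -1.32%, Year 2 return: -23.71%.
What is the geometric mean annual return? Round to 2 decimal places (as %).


Formula: Geometric mean = ((1+r1)*(1+r2))^(1/2) - 1
Product: (1 + -0.0132) * (1 + -0.2371) = 0.9868 * 0.7629 = 0.75283
Square root: 0.75283^0.5 = 0.867658
Geometric mean = 0.867658 - 1 = -0.132342
As percentage: -13.23%

-13.23%


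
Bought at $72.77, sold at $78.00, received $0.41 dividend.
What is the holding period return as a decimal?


Formula: HPR = (P1 - P0 + D) / P0
Gain: $78.00 - $72.77 + $0.41 = $5.64
HPR = $5.64 / $72.77 = 0.0775

0.0775


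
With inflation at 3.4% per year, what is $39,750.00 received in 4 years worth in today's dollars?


Formula: Real value = nominal / (1 + inflation)^years
Price level: (1 + 0.034)^4 = 1.143095
Real value = $39,750.00 / 1.143095 = $34,774.03

$34,774.03


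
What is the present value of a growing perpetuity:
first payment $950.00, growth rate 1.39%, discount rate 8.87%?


Formula: PV = C / (r - g)
Spread: r - g = 0.0887 - 0.0139 = 0.0748
Substituting: PV = $950.00 / 0.0748
PV = $12,700.53

$12,700.53


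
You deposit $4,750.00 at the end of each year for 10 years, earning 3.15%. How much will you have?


Formula: FV = PMT * ((1+r)^n - 1) / r
Growth factor: (1 + 0.0315)^10 = 1.363617
Numerator: 1.363617 - 1 = 0.363617
FV = $4,750.00 * 0.363617 / 0.0315 = $54,831.10

$54,831.10


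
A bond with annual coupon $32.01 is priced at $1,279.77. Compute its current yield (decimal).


Formula: Current yield = annual coupon / price
Substituting: CY = $32.01 / $1,279.77
CY = 0.025012

0.025012


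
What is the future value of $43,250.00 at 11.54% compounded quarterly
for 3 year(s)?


Formula: FV = P * (1 + r/m)^(m*t)
Period rate: r/m = 0.1154 / 4 = 0.02885
Total periods: m*t = 4 * 3 = 12
Growth factor: (1 + 0.02885)^12 = 1.406775
FV = $43,250.00 * 1.406775 = $60,843.03

$60,843.03


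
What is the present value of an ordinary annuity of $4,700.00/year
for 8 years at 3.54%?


Formula: PV = PMT * (1 - (1+r)^(-n)) / r
Discount factor: (1 + 0.0354)^(-8) = 0.757068
Bracket: 1 - 0.757068 = 0.242932
PV = $4,700.00 * 0.242932 / 0.0354 = $32,253.72

$32,253.72


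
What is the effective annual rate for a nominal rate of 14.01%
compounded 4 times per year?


Formula: EAR = (1 + r/m)^m - 1
Period rate: r/m = 0.1401 / 4 = 0.035025
Compounding: (1 + 0.035025)^4 = 1.147634
EAR = 1.147634 - 1 = 0.147634

0.147634


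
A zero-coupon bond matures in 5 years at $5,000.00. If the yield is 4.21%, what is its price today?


Formula: Price = FV / (1 + r)^n
Substituting: Price = $5,000.00 / (1 + 0.0421)^5
Discount factor: (1.0421)^5 = 1.228986
Price = $5,000.00 / 1.228986 = $4,068.39

$4,068.39


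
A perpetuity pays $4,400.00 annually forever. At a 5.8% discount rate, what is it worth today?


Formula: PV = C / r
Substituting: PV = $4,400.00 / 0.058
PV = $75,862.07

$75,862.07


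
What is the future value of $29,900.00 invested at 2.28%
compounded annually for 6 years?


Formula: FV = P * (1 + r)^n
Substituting: FV = $29,900.00 * (1 + 0.0228)^6
Growth factor: (1.0228)^6 = 1.144839
FV = $29,900.00 * 1.144839 = $34,230.68

$34,230.68


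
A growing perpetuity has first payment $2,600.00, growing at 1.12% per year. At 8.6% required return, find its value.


Formula: PV = C / (r - g)
Spread: r - g = 0.086 - 0.0112 = 0.0748
Substituting: PV = $2,600.00 / 0.0748
PV = $34,759.36

$34,759.36


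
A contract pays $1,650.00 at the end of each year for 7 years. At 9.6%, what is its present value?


Formula: PV = PMT * (1 - (1+r)^(-n)) / r
Discount factor: (1 + 0.096)^(-7) = 0.526412
Bracket: 1 - 0.526412 = 0.473588
PV = $1,650.00 * 0.473588 / 0.096 = $8,139.79

$8,139.79


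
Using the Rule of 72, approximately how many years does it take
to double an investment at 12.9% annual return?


Formula: Years ≈ 72 / r
Substituting: Years ≈ 72 / 12.9
Years ≈ 5.6

5.6 years


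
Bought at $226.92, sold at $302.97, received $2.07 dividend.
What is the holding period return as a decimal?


Formula: HPR = (P1 - P0 + D) / P0
Gain: $302.97 - $226.92 + $2.07 = $78.12
HPR = $78.12 / $226.92 = 0.3443

0.3443


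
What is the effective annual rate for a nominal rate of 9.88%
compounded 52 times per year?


Formula: EAR = (1 + r/m)^m - 1
Period rate: r/m = 0.0988 / 52 = 0.0019
Compounding: (1 + 0.0019)^52 = 1.103742
EAR = 1.103742 - 1 = 0.103742

0.103742


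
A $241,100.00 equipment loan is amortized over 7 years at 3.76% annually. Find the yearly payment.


Formula: PMT = PV * r / (1 - (1+r)^(-n))
Denominator: 1 - (1 + 0.0376)^(-7) = 0.227692
Numerator: $241,100.00 * 0.0376 = 9065.36
PMT = 9065.36 / 0.227692 = $39,814.05

$39,814.05
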